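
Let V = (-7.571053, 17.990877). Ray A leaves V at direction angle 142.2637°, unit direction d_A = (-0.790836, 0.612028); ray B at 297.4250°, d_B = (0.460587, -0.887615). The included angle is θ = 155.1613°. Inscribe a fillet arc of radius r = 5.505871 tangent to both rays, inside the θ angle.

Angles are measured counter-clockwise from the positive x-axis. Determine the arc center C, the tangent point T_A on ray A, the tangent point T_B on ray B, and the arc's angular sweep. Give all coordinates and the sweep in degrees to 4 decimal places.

center=(-11.8997,14.3787) T_A=(-8.5299,18.7330) T_B=(-7.0126,16.9146) sweep=24.8387

bisector direction at 219.8444° = (-0.767788,-0.640704)
center distance |VC| = r/sin(θ/2) = 5.505871/sin(77.5807°) = 5.637797
C = V + |VC|·bis = (-11.8997,14.3787)
T_A = V + ((C−V)·d_A)·d_A = V + 1.2125·d_A = (-8.5299,18.7330)
T_B = V + ((C−V)·d_B)·d_B = V + 1.2125·d_B = (-7.0126,16.9146)
sweep = 180° − θ = 24.8387°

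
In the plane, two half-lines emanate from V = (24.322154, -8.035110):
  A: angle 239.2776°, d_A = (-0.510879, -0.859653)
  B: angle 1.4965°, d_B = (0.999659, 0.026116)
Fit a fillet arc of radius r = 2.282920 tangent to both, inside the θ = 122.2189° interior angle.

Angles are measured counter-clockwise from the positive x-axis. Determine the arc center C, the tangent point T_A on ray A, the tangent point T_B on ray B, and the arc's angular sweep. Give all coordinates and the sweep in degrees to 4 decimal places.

bisector direction at 300.3870° = (0.505839,-0.862628)
center distance |VC| = r/sin(θ/2) = 2.282920/sin(61.1095°) = 2.607430
C = V + |VC|·bis = (25.6411,-10.2844)
T_A = V + ((C−V)·d_A)·d_A = V + 1.2597·d_A = (23.6786,-9.1181)
T_B = V + ((C−V)·d_B)·d_B = V + 1.2597·d_B = (25.5815,-8.0022)
sweep = 180° − θ = 57.7811°

center=(25.6411,-10.2844) T_A=(23.6786,-9.1181) T_B=(25.5815,-8.0022) sweep=57.7811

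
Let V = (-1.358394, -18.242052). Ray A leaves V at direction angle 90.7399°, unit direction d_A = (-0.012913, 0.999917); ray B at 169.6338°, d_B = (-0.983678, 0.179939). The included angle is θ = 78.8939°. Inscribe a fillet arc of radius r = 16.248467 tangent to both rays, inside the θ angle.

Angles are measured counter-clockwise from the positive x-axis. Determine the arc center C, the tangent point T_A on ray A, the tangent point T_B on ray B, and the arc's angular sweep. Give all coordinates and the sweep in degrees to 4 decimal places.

bisector direction at 130.1868° = (-0.645282,0.763944)
center distance |VC| = r/sin(θ/2) = 16.248467/sin(39.4470°) = 25.573498
C = V + |VC|·bis = (-17.8605,1.2947)
T_A = V + ((C−V)·d_A)·d_A = V + 19.7482·d_A = (-1.6134,1.5045)
T_B = V + ((C−V)·d_B)·d_B = V + 19.7482·d_B = (-20.7843,-14.6886)
sweep = 180° − θ = 101.1061°

center=(-17.8605,1.2947) T_A=(-1.6134,1.5045) T_B=(-20.7843,-14.6886) sweep=101.1061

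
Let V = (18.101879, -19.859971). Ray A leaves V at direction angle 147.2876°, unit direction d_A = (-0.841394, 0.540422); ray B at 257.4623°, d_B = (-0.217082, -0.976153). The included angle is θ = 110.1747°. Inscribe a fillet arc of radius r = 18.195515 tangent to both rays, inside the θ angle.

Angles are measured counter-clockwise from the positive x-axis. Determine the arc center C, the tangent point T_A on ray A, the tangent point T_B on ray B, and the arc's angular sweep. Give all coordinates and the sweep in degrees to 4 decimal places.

center=(-2.4165,-28.3066) T_A=(7.4167,-12.9970) T_B=(15.3451,-32.2565) sweep=69.8253

bisector direction at 202.3750° = (-0.924713,-0.380666)
center distance |VC| = r/sin(θ/2) = 18.195515/sin(55.0874°) = 22.188961
C = V + |VC|·bis = (-2.4165,-28.3066)
T_A = V + ((C−V)·d_A)·d_A = V + 12.6993·d_A = (7.4167,-12.9970)
T_B = V + ((C−V)·d_B)·d_B = V + 12.6993·d_B = (15.3451,-32.2565)
sweep = 180° − θ = 69.8253°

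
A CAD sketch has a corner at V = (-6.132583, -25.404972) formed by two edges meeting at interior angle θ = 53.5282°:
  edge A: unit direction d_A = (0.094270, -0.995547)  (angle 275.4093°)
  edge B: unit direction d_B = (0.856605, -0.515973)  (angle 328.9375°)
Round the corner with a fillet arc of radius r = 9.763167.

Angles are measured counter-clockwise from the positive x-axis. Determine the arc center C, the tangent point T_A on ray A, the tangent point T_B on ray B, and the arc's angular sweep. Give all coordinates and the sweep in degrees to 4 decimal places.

center=(5.4120,-43.7563) T_A=(-4.3077,-44.6767) T_B=(10.4495,-35.3931) sweep=126.4718

bisector direction at 302.1734° = (0.532483,-0.846440)
center distance |VC| = r/sin(θ/2) = 9.763167/sin(26.7641°) = 21.680597
C = V + |VC|·bis = (5.4120,-43.7563)
T_A = V + ((C−V)·d_A)·d_A = V + 19.3579·d_A = (-4.3077,-44.6767)
T_B = V + ((C−V)·d_B)·d_B = V + 19.3579·d_B = (10.4495,-35.3931)
sweep = 180° − θ = 126.4718°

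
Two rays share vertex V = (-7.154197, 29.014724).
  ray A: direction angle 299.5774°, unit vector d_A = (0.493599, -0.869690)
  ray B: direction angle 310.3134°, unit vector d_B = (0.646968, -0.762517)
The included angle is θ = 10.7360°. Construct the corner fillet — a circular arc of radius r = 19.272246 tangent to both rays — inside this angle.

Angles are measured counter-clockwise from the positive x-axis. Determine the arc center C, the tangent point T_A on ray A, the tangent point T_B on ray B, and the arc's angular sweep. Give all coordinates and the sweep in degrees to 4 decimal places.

center=(110.8446,-139.8473) T_A=(94.0837,-149.3601) T_B=(125.5400,-127.3788) sweep=169.2640

bisector direction at 304.9454° = (0.572796,-0.819698)
center distance |VC| = r/sin(θ/2) = 19.272246/sin(5.3680°) = 206.005109
C = V + |VC|·bis = (110.8446,-139.8473)
T_A = V + ((C−V)·d_A)·d_A = V + 205.1016·d_A = (94.0837,-149.3601)
T_B = V + ((C−V)·d_B)·d_B = V + 205.1016·d_B = (125.5400,-127.3788)
sweep = 180° − θ = 169.2640°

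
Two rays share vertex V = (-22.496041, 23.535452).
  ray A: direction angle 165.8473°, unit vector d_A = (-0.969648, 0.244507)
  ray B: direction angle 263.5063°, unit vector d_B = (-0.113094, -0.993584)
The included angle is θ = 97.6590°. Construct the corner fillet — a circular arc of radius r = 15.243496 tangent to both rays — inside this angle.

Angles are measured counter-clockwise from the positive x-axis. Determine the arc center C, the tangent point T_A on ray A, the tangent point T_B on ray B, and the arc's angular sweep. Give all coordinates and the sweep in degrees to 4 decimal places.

bisector direction at 214.6768° = (-0.822374,-0.568947)
center distance |VC| = r/sin(θ/2) = 15.243496/sin(48.8295°) = 20.250304
C = V + |VC|·bis = (-39.1494,12.0141)
T_A = V + ((C−V)·d_A)·d_A = V + 13.3308·d_A = (-35.4222,26.7949)
T_B = V + ((C−V)·d_B)·d_B = V + 13.3308·d_B = (-24.0037,10.2902)
sweep = 180° − θ = 82.3410°

center=(-39.1494,12.0141) T_A=(-35.4222,26.7949) T_B=(-24.0037,10.2902) sweep=82.3410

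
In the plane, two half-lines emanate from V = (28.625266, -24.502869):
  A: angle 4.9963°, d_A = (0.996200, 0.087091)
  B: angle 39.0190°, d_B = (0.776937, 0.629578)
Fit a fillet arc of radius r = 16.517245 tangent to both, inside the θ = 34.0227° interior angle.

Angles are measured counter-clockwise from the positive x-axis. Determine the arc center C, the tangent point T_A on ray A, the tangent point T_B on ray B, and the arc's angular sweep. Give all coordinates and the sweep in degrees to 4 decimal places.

center=(80.9688,-3.3466) T_A=(82.4074,-19.8010) T_B=(70.5699,9.4863) sweep=145.9773

bisector direction at 22.0077° = (0.927134,0.374730)
center distance |VC| = r/sin(θ/2) = 16.517245/sin(17.0114°) = 56.457413
C = V + |VC|·bis = (80.9688,-3.3466)
T_A = V + ((C−V)·d_A)·d_A = V + 53.9872·d_A = (82.4074,-19.8010)
T_B = V + ((C−V)·d_B)·d_B = V + 53.9872·d_B = (70.5699,9.4863)
sweep = 180° − θ = 145.9773°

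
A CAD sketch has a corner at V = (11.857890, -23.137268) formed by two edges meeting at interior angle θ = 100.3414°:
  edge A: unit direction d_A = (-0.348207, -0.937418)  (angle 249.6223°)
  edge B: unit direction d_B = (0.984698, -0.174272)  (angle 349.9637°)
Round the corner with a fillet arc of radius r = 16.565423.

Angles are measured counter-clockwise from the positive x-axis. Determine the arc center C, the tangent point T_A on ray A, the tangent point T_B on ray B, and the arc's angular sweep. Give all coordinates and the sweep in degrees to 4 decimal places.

center=(22.5757,-41.8570) T_A=(7.0470,-36.0888) T_B=(25.4626,-25.5450) sweep=79.6586

bisector direction at 299.7930° = (0.496868,-0.867826)
center distance |VC| = r/sin(θ/2) = 16.565423/sin(50.1707°) = 21.570795
C = V + |VC|·bis = (22.5757,-41.8570)
T_A = V + ((C−V)·d_A)·d_A = V + 13.8161·d_A = (7.0470,-36.0888)
T_B = V + ((C−V)·d_B)·d_B = V + 13.8161·d_B = (25.4626,-25.5450)
sweep = 180° − θ = 79.6586°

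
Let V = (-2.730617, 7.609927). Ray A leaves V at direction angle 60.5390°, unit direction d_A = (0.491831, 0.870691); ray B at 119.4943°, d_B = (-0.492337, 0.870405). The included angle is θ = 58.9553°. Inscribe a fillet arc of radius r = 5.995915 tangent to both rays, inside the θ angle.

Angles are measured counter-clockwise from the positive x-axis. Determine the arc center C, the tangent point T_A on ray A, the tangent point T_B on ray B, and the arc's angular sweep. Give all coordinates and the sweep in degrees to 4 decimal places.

center=(-2.7342,19.7947) T_A=(2.4864,16.8457) T_B=(-7.9530,16.8427) sweep=121.0447

bisector direction at 90.0167° = (-0.000291,1.000000)
center distance |VC| = r/sin(θ/2) = 5.995915/sin(29.4777°) = 12.184738
C = V + |VC|·bis = (-2.7342,19.7947)
T_A = V + ((C−V)·d_A)·d_A = V + 10.6074·d_A = (2.4864,16.8457)
T_B = V + ((C−V)·d_B)·d_B = V + 10.6074·d_B = (-7.9530,16.8427)
sweep = 180° − θ = 121.0447°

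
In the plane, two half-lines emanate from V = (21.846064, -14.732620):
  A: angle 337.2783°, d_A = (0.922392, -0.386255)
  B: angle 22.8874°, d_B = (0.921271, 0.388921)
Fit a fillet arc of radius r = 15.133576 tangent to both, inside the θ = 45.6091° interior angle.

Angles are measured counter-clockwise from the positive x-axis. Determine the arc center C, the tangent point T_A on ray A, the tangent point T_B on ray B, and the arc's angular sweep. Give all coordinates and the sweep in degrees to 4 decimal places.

center=(60.8915,-14.6762) T_A=(55.0460,-28.6352) T_B=(55.0057,-0.7340) sweep=134.3909

bisector direction at 0.0828° = (0.999999,0.001446)
center distance |VC| = r/sin(θ/2) = 15.133576/sin(22.8045°) = 39.045443
C = V + |VC|·bis = (60.8915,-14.6762)
T_A = V + ((C−V)·d_A)·d_A = V + 35.9934·d_A = (55.0460,-28.6352)
T_B = V + ((C−V)·d_B)·d_B = V + 35.9934·d_B = (55.0057,-0.7340)
sweep = 180° − θ = 134.3909°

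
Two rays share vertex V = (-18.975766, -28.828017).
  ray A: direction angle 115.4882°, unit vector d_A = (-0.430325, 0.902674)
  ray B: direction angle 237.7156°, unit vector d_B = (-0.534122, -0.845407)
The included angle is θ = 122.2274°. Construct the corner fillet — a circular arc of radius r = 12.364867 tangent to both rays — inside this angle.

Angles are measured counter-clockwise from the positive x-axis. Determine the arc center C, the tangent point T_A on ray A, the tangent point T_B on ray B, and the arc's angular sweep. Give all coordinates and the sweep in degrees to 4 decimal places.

bisector direction at 176.6019° = (-0.998242,0.059273)
center distance |VC| = r/sin(θ/2) = 12.364867/sin(61.1137°) = 14.121915
C = V + |VC|·bis = (-33.0729,-27.9910)
T_A = V + ((C−V)·d_A)·d_A = V + 6.8219·d_A = (-21.9114,-22.6701)
T_B = V + ((C−V)·d_B)·d_B = V + 6.8219·d_B = (-22.6195,-34.5953)
sweep = 180° − θ = 57.7726°

center=(-33.0729,-27.9910) T_A=(-21.9114,-22.6701) T_B=(-22.6195,-34.5953) sweep=57.7726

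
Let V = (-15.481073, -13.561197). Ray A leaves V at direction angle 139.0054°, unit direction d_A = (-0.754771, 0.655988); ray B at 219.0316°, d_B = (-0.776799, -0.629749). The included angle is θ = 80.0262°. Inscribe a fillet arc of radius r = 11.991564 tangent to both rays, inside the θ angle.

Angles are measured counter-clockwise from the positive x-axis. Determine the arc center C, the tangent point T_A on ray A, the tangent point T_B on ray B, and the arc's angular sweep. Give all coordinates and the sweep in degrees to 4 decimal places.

center=(-34.1288,-13.2417) T_A=(-26.2625,-4.1908) T_B=(-26.5771,-22.5568) sweep=99.9738

bisector direction at 179.0185° = (-0.999853,0.017130)
center distance |VC| = r/sin(θ/2) = 11.991564/sin(40.0131°) = 18.650480
C = V + |VC|·bis = (-34.1288,-13.2417)
T_A = V + ((C−V)·d_A)·d_A = V + 14.2844·d_A = (-26.2625,-4.1908)
T_B = V + ((C−V)·d_B)·d_B = V + 14.2844·d_B = (-26.5771,-22.5568)
sweep = 180° − θ = 99.9738°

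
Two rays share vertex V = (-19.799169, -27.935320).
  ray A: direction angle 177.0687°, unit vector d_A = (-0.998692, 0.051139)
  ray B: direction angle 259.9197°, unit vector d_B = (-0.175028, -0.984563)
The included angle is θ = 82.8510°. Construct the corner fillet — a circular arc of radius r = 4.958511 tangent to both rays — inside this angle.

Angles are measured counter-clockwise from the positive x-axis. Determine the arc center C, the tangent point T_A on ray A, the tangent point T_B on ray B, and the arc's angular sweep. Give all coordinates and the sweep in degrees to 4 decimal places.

center=(-25.6647,-32.6000) T_A=(-25.4111,-27.6480) T_B=(-20.7827,-33.4679) sweep=97.1490

bisector direction at 218.4942° = (-0.782671,-0.622435)
center distance |VC| = r/sin(θ/2) = 4.958511/sin(41.4255°) = 7.494209
C = V + |VC|·bis = (-25.6647,-32.6000)
T_A = V + ((C−V)·d_A)·d_A = V + 5.6193·d_A = (-25.4111,-27.6480)
T_B = V + ((C−V)·d_B)·d_B = V + 5.6193·d_B = (-20.7827,-33.4679)
sweep = 180° − θ = 97.1490°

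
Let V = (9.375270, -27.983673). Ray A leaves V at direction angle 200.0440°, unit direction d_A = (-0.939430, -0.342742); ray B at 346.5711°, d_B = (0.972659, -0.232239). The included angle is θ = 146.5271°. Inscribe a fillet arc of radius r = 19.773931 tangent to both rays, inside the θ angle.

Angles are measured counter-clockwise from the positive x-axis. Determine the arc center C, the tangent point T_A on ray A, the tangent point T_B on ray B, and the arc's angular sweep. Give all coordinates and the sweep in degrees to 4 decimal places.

center=(10.5666,-48.5979) T_A=(3.7893,-30.0217) T_B=(15.1589,-29.3646) sweep=33.4729

bisector direction at 273.3076° = (0.057696,-0.998334)
center distance |VC| = r/sin(θ/2) = 19.773931/sin(73.2635°) = 20.648617
C = V + |VC|·bis = (10.5666,-48.5979)
T_A = V + ((C−V)·d_A)·d_A = V + 5.9462·d_A = (3.7893,-30.0217)
T_B = V + ((C−V)·d_B)·d_B = V + 5.9462·d_B = (15.1589,-29.3646)
sweep = 180° − θ = 33.4729°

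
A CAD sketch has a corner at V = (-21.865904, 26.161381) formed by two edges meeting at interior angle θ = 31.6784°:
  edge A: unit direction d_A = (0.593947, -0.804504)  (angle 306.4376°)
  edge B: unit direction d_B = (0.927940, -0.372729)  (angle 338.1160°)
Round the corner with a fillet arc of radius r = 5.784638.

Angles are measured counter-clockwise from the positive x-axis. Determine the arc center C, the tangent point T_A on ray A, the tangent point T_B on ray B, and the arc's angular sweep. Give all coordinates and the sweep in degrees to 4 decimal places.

center=(-5.1020,13.1939) T_A=(-9.7558,9.7582) T_B=(-2.9459,18.5617) sweep=148.3216

bisector direction at 322.2768° = (0.790976,-0.611847)
center distance |VC| = r/sin(θ/2) = 5.784638/sin(15.8392°) = 21.193924
C = V + |VC|·bis = (-5.1020,13.1939)
T_A = V + ((C−V)·d_A)·d_A = V + 20.3892·d_A = (-9.7558,9.7582)
T_B = V + ((C−V)·d_B)·d_B = V + 20.3892·d_B = (-2.9459,18.5617)
sweep = 180° − θ = 148.3216°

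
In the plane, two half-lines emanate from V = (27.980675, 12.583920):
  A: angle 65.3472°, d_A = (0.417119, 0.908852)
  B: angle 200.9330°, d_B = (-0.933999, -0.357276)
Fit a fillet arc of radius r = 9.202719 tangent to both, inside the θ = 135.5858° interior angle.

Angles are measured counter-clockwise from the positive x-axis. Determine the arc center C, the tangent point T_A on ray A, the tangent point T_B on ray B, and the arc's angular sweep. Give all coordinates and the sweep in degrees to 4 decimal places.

bisector direction at 133.1401° = (-0.683785,0.729684)
center distance |VC| = r/sin(θ/2) = 9.202719/sin(67.7929°) = 9.940033
C = V + |VC|·bis = (21.1838,19.8370)
T_A = V + ((C−V)·d_A)·d_A = V + 3.7569·d_A = (29.5477,15.9984)
T_B = V + ((C−V)·d_B)·d_B = V + 3.7569·d_B = (24.4717,11.2417)
sweep = 180° − θ = 44.4142°

center=(21.1838,19.8370) T_A=(29.5477,15.9984) T_B=(24.4717,11.2417) sweep=44.4142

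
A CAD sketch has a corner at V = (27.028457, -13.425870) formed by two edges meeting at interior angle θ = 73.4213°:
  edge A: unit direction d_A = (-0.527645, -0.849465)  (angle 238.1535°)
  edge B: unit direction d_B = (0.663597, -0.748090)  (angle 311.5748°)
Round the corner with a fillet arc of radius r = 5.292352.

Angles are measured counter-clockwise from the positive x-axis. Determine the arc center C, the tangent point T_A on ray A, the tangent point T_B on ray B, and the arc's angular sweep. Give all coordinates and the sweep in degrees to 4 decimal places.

center=(27.7792,-22.2474) T_A=(23.2835,-19.4549) T_B=(31.7383,-18.7354) sweep=106.5787

bisector direction at 274.8641° = (0.084793,-0.996399)
center distance |VC| = r/sin(θ/2) = 5.292352/sin(36.7107°) = 8.853430
C = V + |VC|·bis = (27.7792,-22.2474)
T_A = V + ((C−V)·d_A)·d_A = V + 7.0975·d_A = (23.2835,-19.4549)
T_B = V + ((C−V)·d_B)·d_B = V + 7.0975·d_B = (31.7383,-18.7354)
sweep = 180° − θ = 106.5787°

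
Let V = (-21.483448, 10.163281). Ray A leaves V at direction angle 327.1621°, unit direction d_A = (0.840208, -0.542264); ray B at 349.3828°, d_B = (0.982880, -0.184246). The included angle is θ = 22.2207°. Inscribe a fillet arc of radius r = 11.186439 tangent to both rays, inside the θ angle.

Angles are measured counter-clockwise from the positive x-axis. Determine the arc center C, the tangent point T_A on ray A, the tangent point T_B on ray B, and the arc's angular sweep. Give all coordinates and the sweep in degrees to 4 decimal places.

center=(32.4436,-11.3269) T_A=(26.3776,-20.7259) T_B=(34.5046,-0.3320) sweep=157.7793

bisector direction at 338.2724° = (0.928955,-0.370193)
center distance |VC| = r/sin(θ/2) = 11.186439/sin(11.1104°) = 58.051292
C = V + |VC|·bis = (32.4436,-11.3269)
T_A = V + ((C−V)·d_A)·d_A = V + 56.9633·d_A = (26.3776,-20.7259)
T_B = V + ((C−V)·d_B)·d_B = V + 56.9633·d_B = (34.5046,-0.3320)
sweep = 180° − θ = 157.7793°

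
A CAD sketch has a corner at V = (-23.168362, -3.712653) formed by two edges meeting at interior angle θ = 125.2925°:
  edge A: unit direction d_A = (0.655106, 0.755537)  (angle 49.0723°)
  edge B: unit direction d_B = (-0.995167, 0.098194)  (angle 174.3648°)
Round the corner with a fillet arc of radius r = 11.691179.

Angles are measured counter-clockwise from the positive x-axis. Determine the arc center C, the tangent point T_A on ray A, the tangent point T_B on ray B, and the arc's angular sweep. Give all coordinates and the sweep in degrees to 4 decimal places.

bisector direction at 111.7186° = (-0.370048,0.929013)
center distance |VC| = r/sin(θ/2) = 11.691179/sin(62.6463°) = 13.162976
C = V + |VC|·bis = (-28.0393,8.5159)
T_A = V + ((C−V)·d_A)·d_A = V + 6.0482·d_A = (-19.2062,0.8570)
T_B = V + ((C−V)·d_B)·d_B = V + 6.0482·d_B = (-29.1873,-3.1188)
sweep = 180° − θ = 54.7075°

center=(-28.0393,8.5159) T_A=(-19.2062,0.8570) T_B=(-29.1873,-3.1188) sweep=54.7075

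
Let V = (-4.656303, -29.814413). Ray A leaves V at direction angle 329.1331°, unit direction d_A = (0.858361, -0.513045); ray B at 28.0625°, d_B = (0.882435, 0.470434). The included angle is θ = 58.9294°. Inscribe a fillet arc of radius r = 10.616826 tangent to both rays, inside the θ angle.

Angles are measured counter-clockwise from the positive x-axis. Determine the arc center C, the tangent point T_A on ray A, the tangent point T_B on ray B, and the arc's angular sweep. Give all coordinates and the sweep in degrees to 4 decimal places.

bisector direction at 358.5978° = (0.999701,-0.024471)
center distance |VC| = r/sin(θ/2) = 10.616826/sin(29.4647°) = 21.583861
C = V + |VC|·bis = (16.9211,-30.3426)
T_A = V + ((C−V)·d_A)·d_A = V + 18.7922·d_A = (11.4742,-39.4557)
T_B = V + ((C−V)·d_B)·d_B = V + 18.7922·d_B = (11.9266,-20.9739)
sweep = 180° − θ = 121.0706°

center=(16.9211,-30.3426) T_A=(11.4742,-39.4557) T_B=(11.9266,-20.9739) sweep=121.0706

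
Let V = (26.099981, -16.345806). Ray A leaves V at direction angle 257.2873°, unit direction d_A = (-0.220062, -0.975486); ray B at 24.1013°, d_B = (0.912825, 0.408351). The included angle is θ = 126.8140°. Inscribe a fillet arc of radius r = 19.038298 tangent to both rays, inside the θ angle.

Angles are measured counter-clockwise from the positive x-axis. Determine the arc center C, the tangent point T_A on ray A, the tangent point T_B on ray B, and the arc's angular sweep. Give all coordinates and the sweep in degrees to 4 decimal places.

center=(42.5742,-29.8325) T_A=(24.0026,-25.6429) T_B=(34.7999,-12.4539) sweep=53.1860

bisector direction at 320.6943° = (0.773777,-0.633458)
center distance |VC| = r/sin(θ/2) = 19.038298/sin(63.4070°) = 21.290660
C = V + |VC|·bis = (42.5742,-29.8325)
T_A = V + ((C−V)·d_A)·d_A = V + 9.5308·d_A = (24.0026,-25.6429)
T_B = V + ((C−V)·d_B)·d_B = V + 9.5308·d_B = (34.7999,-12.4539)
sweep = 180° − θ = 53.1860°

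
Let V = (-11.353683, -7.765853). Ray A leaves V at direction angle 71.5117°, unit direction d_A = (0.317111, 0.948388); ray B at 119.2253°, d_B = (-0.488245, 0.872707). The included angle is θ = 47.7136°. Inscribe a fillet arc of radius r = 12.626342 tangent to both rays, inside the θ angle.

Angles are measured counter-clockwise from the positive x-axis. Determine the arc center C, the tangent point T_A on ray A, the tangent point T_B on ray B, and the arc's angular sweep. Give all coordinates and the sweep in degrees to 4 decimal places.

bisector direction at 95.3685° = (-0.093561,0.995614)
center distance |VC| = r/sin(θ/2) = 12.626342/sin(23.8568°) = 31.218383
C = V + |VC|·bis = (-14.2745,23.3156)
T_A = V + ((C−V)·d_A)·d_A = V + 28.5511·d_A = (-2.2998,19.3116)
T_B = V + ((C−V)·d_B)·d_B = V + 28.5511·d_B = (-25.2936,17.1508)
sweep = 180° − θ = 132.2864°

center=(-14.2745,23.3156) T_A=(-2.2998,19.3116) T_B=(-25.2936,17.1508) sweep=132.2864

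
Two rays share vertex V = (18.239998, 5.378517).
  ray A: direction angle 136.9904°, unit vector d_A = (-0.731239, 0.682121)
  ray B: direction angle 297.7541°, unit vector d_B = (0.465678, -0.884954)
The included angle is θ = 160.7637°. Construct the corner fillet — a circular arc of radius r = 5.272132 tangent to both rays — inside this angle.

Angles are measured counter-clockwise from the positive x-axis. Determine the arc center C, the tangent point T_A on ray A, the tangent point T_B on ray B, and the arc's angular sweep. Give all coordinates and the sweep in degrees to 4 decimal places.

center=(13.9905,2.1328) T_A=(17.5867,5.9879) T_B=(18.6560,4.5879) sweep=19.2363

bisector direction at 217.3723° = (-0.794709,-0.606991)
center distance |VC| = r/sin(θ/2) = 5.272132/sin(80.3819°) = 5.347298
C = V + |VC|·bis = (13.9905,2.1328)
T_A = V + ((C−V)·d_A)·d_A = V + 0.8934·d_A = (17.5867,5.9879)
T_B = V + ((C−V)·d_B)·d_B = V + 0.8934·d_B = (18.6560,4.5879)
sweep = 180° − θ = 19.2363°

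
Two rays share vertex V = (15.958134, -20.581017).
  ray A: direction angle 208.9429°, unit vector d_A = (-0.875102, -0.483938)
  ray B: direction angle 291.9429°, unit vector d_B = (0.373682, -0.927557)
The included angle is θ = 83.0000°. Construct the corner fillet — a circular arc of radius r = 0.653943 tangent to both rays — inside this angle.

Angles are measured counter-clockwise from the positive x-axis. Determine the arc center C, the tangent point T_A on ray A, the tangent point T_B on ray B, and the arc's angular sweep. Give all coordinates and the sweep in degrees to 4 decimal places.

bisector direction at 250.4429° = (-0.334746,-0.942308)
center distance |VC| = r/sin(θ/2) = 0.653943/sin(41.5000°) = 0.986905
C = V + |VC|·bis = (15.6278,-21.5110)
T_A = V + ((C−V)·d_A)·d_A = V + 0.7391·d_A = (15.3113,-20.9387)
T_B = V + ((C−V)·d_B)·d_B = V + 0.7391·d_B = (16.2343,-21.2666)
sweep = 180° − θ = 97.0000°

center=(15.6278,-21.5110) T_A=(15.3113,-20.9387) T_B=(16.2343,-21.2666) sweep=97.0000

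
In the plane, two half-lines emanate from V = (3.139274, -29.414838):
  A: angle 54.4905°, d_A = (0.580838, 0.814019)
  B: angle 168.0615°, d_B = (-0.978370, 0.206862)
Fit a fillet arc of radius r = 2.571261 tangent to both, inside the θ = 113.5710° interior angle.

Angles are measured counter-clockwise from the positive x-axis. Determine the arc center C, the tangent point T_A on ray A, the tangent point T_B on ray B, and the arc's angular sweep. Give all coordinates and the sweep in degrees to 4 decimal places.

bisector direction at 111.2760° = (-0.362861,0.931843)
center distance |VC| = r/sin(θ/2) = 2.571261/sin(56.7855°) = 3.073371
C = V + |VC|·bis = (2.0241,-26.5509)
T_A = V + ((C−V)·d_A)·d_A = V + 1.6835·d_A = (4.1171,-28.0444)
T_B = V + ((C−V)·d_B)·d_B = V + 1.6835·d_B = (1.4922,-29.0666)
sweep = 180° − θ = 66.4290°

center=(2.0241,-26.5509) T_A=(4.1171,-28.0444) T_B=(1.4922,-29.0666) sweep=66.4290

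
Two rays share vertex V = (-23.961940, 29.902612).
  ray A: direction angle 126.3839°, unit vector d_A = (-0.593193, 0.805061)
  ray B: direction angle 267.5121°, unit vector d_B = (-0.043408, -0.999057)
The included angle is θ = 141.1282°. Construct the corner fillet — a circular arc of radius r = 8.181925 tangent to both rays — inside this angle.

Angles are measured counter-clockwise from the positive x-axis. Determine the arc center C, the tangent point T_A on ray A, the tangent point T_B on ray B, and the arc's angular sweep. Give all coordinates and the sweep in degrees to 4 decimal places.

center=(-32.2615,27.3734) T_A=(-25.6745,32.2269) T_B=(-24.0873,27.0183) sweep=38.8718

bisector direction at 196.9480° = (-0.956570,-0.291504)
center distance |VC| = r/sin(θ/2) = 8.181925/sin(70.5641°) = 8.676353
C = V + |VC|·bis = (-32.2615,27.3734)
T_A = V + ((C−V)·d_A)·d_A = V + 2.8871·d_A = (-25.6745,32.2269)
T_B = V + ((C−V)·d_B)·d_B = V + 2.8871·d_B = (-24.0873,27.0183)
sweep = 180° − θ = 38.8718°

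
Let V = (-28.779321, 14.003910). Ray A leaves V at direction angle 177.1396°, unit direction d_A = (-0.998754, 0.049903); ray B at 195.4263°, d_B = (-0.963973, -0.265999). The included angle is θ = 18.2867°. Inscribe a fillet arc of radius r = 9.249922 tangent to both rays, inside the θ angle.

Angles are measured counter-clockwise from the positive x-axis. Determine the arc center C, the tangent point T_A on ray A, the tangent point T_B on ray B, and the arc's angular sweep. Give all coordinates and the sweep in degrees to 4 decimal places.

center=(-86.6400,7.6335) T_A=(-86.1784,16.8719) T_B=(-84.1796,-1.2832) sweep=161.7133

bisector direction at 186.2829° = (-0.993994,-0.109439)
center distance |VC| = r/sin(θ/2) = 9.249922/sin(9.1433°) = 58.210353
C = V + |VC|·bis = (-86.6400,7.6335)
T_A = V + ((C−V)·d_A)·d_A = V + 57.4707·d_A = (-86.1784,16.8719)
T_B = V + ((C−V)·d_B)·d_B = V + 57.4707·d_B = (-84.1796,-1.2832)
sweep = 180° − θ = 161.7133°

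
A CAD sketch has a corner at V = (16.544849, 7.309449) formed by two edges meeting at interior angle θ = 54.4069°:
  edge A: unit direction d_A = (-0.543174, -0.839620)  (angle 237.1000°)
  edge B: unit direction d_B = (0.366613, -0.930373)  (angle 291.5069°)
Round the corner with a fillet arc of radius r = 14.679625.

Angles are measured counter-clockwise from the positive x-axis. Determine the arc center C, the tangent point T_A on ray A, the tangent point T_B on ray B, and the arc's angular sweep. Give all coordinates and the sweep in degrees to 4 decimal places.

bisector direction at 264.3034° = (-0.099260,-0.995062)
center distance |VC| = r/sin(θ/2) = 14.679625/sin(27.2035°) = 32.111074
C = V + |VC|·bis = (13.3575,-24.6430)
T_A = V + ((C−V)·d_A)·d_A = V + 28.5592·d_A = (1.0322,-16.6694)
T_B = V + ((C−V)·d_B)·d_B = V + 28.5592·d_B = (27.0150,-19.2613)
sweep = 180° − θ = 125.5931°

center=(13.3575,-24.6430) T_A=(1.0322,-16.6694) T_B=(27.0150,-19.2613) sweep=125.5931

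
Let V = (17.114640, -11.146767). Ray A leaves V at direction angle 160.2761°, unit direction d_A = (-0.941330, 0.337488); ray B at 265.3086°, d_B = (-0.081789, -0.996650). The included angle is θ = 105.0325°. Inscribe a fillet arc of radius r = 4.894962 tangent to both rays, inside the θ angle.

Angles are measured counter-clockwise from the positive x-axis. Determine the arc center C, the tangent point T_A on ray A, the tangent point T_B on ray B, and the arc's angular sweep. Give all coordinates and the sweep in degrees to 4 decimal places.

center=(11.9291,-14.4877) T_A=(13.5810,-9.8799) T_B=(16.8076,-14.8880) sweep=74.9675

bisector direction at 212.7924° = (-0.840639,-0.541596)
center distance |VC| = r/sin(θ/2) = 4.894962/sin(52.5162°) = 6.168622
C = V + |VC|·bis = (11.9291,-14.4877)
T_A = V + ((C−V)·d_A)·d_A = V + 3.7538·d_A = (13.5810,-9.8799)
T_B = V + ((C−V)·d_B)·d_B = V + 3.7538·d_B = (16.8076,-14.8880)
sweep = 180° − θ = 74.9675°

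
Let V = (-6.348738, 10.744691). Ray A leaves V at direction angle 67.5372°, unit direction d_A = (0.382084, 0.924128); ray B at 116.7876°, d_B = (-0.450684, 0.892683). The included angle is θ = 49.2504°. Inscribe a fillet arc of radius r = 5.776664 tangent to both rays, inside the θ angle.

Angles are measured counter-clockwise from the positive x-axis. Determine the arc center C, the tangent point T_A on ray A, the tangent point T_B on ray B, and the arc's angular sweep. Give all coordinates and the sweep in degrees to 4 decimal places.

bisector direction at 92.1624° = (-0.037732,0.999288)
center distance |VC| = r/sin(θ/2) = 5.776664/sin(24.6252°) = 13.863528
C = V + |VC|·bis = (-6.8718,24.5983)
T_A = V + ((C−V)·d_A)·d_A = V + 12.6027·d_A = (-1.5335,22.3912)
T_B = V + ((C−V)·d_B)·d_B = V + 12.6027·d_B = (-12.0286,21.9949)
sweep = 180° − θ = 130.7496°

center=(-6.8718,24.5983) T_A=(-1.5335,22.3912) T_B=(-12.0286,21.9949) sweep=130.7496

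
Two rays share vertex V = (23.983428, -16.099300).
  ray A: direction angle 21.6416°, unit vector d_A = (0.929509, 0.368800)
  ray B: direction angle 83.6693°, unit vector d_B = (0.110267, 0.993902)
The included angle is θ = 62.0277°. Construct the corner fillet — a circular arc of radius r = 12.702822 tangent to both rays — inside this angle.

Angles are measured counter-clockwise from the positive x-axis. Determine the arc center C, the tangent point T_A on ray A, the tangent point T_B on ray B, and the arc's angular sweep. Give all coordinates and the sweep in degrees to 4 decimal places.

bisector direction at 52.6555° = (0.606607,0.795002)
center distance |VC| = r/sin(θ/2) = 12.702822/sin(31.0139°) = 24.653933
C = V + |VC|·bis = (38.9387,3.5006)
T_A = V + ((C−V)·d_A)·d_A = V + 21.1295·d_A = (43.6235,-8.3068)
T_B = V + ((C−V)·d_B)·d_B = V + 21.1295·d_B = (26.3133,4.9013)
sweep = 180° − θ = 117.9723°

center=(38.9387,3.5006) T_A=(43.6235,-8.3068) T_B=(26.3133,4.9013) sweep=117.9723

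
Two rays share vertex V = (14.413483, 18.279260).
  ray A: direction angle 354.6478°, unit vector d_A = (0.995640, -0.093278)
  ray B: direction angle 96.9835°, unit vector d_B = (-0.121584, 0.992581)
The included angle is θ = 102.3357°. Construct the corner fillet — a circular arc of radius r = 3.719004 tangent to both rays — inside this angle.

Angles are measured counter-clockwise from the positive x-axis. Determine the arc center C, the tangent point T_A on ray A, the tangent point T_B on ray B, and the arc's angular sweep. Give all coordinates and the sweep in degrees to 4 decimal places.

center=(17.7409,21.7028) T_A=(17.3940,18.0000) T_B=(14.0495,21.2506) sweep=77.6643

bisector direction at 45.8157° = (0.696969,0.717101)
center distance |VC| = r/sin(θ/2) = 3.719004/sin(51.1679°) = 4.774159
C = V + |VC|·bis = (17.7409,21.7028)
T_A = V + ((C−V)·d_A)·d_A = V + 2.9936·d_A = (17.3940,18.0000)
T_B = V + ((C−V)·d_B)·d_B = V + 2.9936·d_B = (14.0495,21.2506)
sweep = 180° − θ = 77.6643°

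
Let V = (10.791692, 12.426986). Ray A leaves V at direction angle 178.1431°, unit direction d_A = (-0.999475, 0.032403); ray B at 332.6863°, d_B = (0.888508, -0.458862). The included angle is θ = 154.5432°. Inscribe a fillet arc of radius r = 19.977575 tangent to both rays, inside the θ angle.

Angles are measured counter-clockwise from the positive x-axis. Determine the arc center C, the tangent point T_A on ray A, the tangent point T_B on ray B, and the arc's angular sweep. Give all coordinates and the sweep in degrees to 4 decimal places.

center=(5.6342,-7.3939) T_A=(6.2815,12.5732) T_B=(14.8011,10.3563) sweep=25.4568

bisector direction at 255.4147° = (-0.251821,-0.967774)
center distance |VC| = r/sin(θ/2) = 19.977575/sin(77.2716°) = 20.480883
C = V + |VC|·bis = (5.6342,-7.3939)
T_A = V + ((C−V)·d_A)·d_A = V + 4.5125·d_A = (6.2815,12.5732)
T_B = V + ((C−V)·d_B)·d_B = V + 4.5125·d_B = (14.8011,10.3563)
sweep = 180° − θ = 25.4568°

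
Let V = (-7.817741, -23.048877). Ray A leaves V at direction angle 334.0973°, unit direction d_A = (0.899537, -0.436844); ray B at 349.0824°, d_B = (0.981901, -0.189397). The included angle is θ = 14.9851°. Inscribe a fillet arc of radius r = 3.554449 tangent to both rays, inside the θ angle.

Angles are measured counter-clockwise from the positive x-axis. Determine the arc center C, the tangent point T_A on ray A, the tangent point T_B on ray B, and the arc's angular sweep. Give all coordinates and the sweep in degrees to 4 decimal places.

bisector direction at 341.5899° = (0.948820,-0.315817)
center distance |VC| = r/sin(θ/2) = 3.554449/sin(7.4925°) = 27.258614
C = V + |VC|·bis = (18.0458,-31.6576)
T_A = V + ((C−V)·d_A)·d_A = V + 27.0259·d_A = (16.4930,-34.8550)
T_B = V + ((C−V)·d_B)·d_B = V + 27.0259·d_B = (18.7190,-28.1675)
sweep = 180° − θ = 165.0149°

center=(18.0458,-31.6576) T_A=(16.4930,-34.8550) T_B=(18.7190,-28.1675) sweep=165.0149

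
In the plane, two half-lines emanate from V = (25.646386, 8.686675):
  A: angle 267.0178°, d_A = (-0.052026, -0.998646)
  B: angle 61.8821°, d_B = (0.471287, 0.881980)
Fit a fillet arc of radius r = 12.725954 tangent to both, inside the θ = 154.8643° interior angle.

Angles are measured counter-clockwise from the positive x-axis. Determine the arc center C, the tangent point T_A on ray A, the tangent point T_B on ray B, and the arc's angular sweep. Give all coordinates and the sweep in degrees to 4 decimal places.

bisector direction at 344.4500° = (0.963397,-0.268080)
center distance |VC| = r/sin(θ/2) = 12.725954/sin(77.4321°) = 13.038366
C = V + |VC|·bis = (38.2075,5.1913)
T_A = V + ((C−V)·d_A)·d_A = V + 2.8371·d_A = (25.4988,5.8534)
T_B = V + ((C−V)·d_B)·d_B = V + 2.8371·d_B = (26.9835,11.1889)
sweep = 180° − θ = 25.1357°

center=(38.2075,5.1913) T_A=(25.4988,5.8534) T_B=(26.9835,11.1889) sweep=25.1357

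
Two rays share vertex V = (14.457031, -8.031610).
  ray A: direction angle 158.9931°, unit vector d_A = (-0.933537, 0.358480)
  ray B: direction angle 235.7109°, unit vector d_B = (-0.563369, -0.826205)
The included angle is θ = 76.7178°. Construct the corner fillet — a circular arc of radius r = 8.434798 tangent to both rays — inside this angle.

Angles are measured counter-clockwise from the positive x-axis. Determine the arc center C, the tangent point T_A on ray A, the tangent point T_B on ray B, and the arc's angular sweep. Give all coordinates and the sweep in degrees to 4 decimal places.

center=(1.4839,-12.0852) T_A=(4.5076,-4.2110) T_B=(8.4528,-16.8371) sweep=103.2822

bisector direction at 197.3520° = (-0.954491,-0.298241)
center distance |VC| = r/sin(θ/2) = 8.434798/sin(38.3589°) = 13.591679
C = V + |VC|·bis = (1.4839,-12.0852)
T_A = V + ((C−V)·d_A)·d_A = V + 10.6578·d_A = (4.5076,-4.2110)
T_B = V + ((C−V)·d_B)·d_B = V + 10.6578·d_B = (8.4528,-16.8371)
sweep = 180° − θ = 103.2822°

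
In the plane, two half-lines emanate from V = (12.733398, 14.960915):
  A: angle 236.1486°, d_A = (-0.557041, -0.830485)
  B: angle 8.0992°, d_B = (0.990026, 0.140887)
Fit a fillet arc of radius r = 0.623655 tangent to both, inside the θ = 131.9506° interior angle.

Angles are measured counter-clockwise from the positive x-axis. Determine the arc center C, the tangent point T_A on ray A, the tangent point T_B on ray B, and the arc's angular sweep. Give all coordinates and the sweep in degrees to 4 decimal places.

center=(13.0965,14.3826) T_A=(12.5785,14.7300) T_B=(13.0086,15.0001) sweep=48.0494

bisector direction at 302.1239° = (0.531752,-0.846900)
center distance |VC| = r/sin(θ/2) = 0.623655/sin(65.9753°) = 0.682807
C = V + |VC|·bis = (13.0965,14.3826)
T_A = V + ((C−V)·d_A)·d_A = V + 0.2780·d_A = (12.5785,14.7300)
T_B = V + ((C−V)·d_B)·d_B = V + 0.2780·d_B = (13.0086,15.0001)
sweep = 180° − θ = 48.0494°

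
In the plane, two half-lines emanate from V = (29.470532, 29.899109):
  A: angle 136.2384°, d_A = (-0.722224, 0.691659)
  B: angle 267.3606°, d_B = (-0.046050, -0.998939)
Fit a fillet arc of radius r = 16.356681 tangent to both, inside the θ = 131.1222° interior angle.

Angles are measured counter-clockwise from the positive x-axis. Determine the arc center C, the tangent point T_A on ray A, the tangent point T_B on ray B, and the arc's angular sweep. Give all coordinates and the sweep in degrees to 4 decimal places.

center=(12.7889,23.2271) T_A=(24.1022,35.0403) T_B=(29.1282,22.4739) sweep=48.8778

bisector direction at 201.7995° = (-0.928489,-0.371360)
center distance |VC| = r/sin(θ/2) = 16.356681/sin(65.5611°) = 17.966419
C = V + |VC|·bis = (12.7889,23.2271)
T_A = V + ((C−V)·d_A)·d_A = V + 7.4331·d_A = (24.1022,35.0403)
T_B = V + ((C−V)·d_B)·d_B = V + 7.4331·d_B = (29.1282,22.4739)
sweep = 180° − θ = 48.8778°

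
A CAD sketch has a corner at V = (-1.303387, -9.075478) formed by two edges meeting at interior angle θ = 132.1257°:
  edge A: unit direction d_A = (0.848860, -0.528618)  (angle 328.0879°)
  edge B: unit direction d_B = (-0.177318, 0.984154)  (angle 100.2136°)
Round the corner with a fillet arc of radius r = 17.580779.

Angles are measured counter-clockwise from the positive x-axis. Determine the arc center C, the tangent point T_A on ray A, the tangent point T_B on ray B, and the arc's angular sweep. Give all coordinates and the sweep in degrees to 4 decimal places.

center=(14.6149,1.7226) T_A=(5.3214,-13.2010) T_B=(-2.6872,-1.3948) sweep=47.8743

bisector direction at 34.1507° = (0.827563,0.561372)
center distance |VC| = r/sin(θ/2) = 17.580779/sin(66.0628°) = 19.235176
C = V + |VC|·bis = (14.6149,1.7226)
T_A = V + ((C−V)·d_A)·d_A = V + 7.8044·d_A = (5.3214,-13.2010)
T_B = V + ((C−V)·d_B)·d_B = V + 7.8044·d_B = (-2.6872,-1.3948)
sweep = 180° − θ = 47.8743°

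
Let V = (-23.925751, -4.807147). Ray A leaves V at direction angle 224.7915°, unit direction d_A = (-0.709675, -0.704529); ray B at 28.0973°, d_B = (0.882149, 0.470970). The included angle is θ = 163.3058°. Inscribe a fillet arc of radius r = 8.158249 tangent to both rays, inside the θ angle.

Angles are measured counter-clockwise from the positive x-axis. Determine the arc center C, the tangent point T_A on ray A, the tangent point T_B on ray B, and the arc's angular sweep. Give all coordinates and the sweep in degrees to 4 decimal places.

center=(-19.0275,-11.4402) T_A=(-24.7752,-5.6505) T_B=(-22.8698,-4.2434) sweep=16.6942

bisector direction at 306.4444° = (0.594042,-0.804434)
center distance |VC| = r/sin(θ/2) = 8.158249/sin(81.6529°) = 8.245596
C = V + |VC|·bis = (-19.0275,-11.4402)
T_A = V + ((C−V)·d_A)·d_A = V + 1.1970·d_A = (-24.7752,-5.6505)
T_B = V + ((C−V)·d_B)·d_B = V + 1.1970·d_B = (-22.8698,-4.2434)
sweep = 180° − θ = 16.6942°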